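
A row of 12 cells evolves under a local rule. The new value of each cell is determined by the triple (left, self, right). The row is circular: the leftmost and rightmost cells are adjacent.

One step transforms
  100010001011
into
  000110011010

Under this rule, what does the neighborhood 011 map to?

1

At position 10 the neighborhood is 011; the next row has 1 there.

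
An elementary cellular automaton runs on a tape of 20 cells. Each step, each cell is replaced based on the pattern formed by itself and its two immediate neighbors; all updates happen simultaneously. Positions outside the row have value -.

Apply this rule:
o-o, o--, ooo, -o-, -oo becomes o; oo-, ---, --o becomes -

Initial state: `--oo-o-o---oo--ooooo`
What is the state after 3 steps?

--ooooo-ooooooooo-oo

--o-ooooo--o-o-oooo-
--oooooo-o-ooooooo-o
--ooooo-ooooooooo-oo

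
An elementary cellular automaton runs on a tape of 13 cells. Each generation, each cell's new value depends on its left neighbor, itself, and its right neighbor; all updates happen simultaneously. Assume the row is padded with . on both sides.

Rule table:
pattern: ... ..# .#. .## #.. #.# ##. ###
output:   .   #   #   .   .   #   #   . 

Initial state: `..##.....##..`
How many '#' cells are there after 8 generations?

generation 1: .#.#....#.#..
generation 2: ####...####..
generation 3: ...#..#...#..
generation 4: ..##.##..##..
generation 5: .#.##.#.#.#..
generation 6: ###.#######..
generation 7: ..##......#..
generation 8: .#.#.....##..
count of #: 4

4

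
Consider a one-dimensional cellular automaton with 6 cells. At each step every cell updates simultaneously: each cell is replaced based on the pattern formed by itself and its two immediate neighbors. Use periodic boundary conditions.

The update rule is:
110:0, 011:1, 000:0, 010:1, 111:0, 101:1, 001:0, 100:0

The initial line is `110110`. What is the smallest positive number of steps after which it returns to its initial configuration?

step 1: 101101
step 2: 011011
step 3: 110110

3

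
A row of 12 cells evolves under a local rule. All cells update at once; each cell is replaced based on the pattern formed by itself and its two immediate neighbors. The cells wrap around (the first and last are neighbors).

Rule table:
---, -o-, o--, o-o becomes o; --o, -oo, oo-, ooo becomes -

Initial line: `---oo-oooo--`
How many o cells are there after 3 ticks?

5

oo---o----oo
--oo-oooo---
o---o----ooo
count of o: 5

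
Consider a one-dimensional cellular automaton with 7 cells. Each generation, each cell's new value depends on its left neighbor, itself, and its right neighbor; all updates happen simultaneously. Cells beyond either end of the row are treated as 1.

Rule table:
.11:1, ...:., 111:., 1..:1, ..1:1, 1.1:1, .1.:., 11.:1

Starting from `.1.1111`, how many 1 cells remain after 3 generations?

3

generation 1: 1.11...
generation 2: 11111.1
generation 3: ....111
count of 1: 3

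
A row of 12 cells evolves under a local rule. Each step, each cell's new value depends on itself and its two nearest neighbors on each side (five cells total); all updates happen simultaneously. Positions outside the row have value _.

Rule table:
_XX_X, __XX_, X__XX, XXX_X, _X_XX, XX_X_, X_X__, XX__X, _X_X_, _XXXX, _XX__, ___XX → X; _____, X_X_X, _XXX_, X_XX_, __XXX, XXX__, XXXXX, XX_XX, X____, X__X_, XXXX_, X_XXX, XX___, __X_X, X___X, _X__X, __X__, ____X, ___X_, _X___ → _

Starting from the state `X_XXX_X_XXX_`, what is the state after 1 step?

_X__XX_X____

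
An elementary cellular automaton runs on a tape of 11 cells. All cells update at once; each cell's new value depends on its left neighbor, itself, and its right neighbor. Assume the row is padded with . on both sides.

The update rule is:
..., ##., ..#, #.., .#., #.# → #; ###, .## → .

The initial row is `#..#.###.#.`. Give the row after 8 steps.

.###......#

#####..####
....###...#
####..#####
...###....#
###..######
..###.....#
##..#######
.###......#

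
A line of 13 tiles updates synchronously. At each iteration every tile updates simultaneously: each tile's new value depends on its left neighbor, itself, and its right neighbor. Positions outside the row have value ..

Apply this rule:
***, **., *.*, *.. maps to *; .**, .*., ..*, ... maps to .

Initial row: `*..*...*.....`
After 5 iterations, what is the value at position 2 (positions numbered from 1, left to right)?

.

.*..*...*....
..*..*...*...
...*..*...*..
....*..*...*.
.....*..*...*
position 2 holds .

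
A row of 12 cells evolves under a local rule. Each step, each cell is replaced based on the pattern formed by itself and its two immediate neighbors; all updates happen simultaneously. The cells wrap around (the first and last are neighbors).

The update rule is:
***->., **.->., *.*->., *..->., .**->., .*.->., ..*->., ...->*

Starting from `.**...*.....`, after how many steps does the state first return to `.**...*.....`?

2

....*...****
.**...*.....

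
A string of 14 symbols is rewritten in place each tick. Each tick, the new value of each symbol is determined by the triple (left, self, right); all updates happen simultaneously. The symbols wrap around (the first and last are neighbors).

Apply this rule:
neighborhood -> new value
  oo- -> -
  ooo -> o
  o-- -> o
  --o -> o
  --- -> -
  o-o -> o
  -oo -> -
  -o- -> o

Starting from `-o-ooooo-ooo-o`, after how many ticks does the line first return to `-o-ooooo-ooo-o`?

14

ooo-ooo-o-o-oo
oo-o-o-ooooo-o
o-ooooo-ooo-o-
oo-ooo-o-o-ooo
o-o-o-ooooo-oo
-ooooo-ooo-o-o
o-ooo-o-o-oooo
-o-o-ooooo-ooo
ooooo-ooo-o-o-
-ooo-o-o-ooooo
o-o-ooooo-ooo-
oooo-ooo-o-o-o
ooo-o-o-ooooo-
-o-ooooo-ooo-o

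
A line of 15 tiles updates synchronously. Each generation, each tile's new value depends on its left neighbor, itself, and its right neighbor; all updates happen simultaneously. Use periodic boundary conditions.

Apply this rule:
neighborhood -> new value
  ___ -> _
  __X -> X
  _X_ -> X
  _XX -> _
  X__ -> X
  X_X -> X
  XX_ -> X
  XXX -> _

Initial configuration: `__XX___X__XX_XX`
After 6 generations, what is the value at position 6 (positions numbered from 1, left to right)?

X

XX_XX_XXXX_XX_X
_XX_XX___XX_XX_
X_XX_XX_X_XX_XX
XX_XX_XXXX_XX__
_XX_XX___XX_XXX
X_XX_XX_X_XX__X
position 6 holds X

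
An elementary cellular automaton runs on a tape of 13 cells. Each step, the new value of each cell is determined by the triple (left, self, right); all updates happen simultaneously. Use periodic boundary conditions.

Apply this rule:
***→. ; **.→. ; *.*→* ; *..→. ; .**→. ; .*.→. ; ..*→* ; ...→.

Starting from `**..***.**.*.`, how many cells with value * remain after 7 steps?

4

...*...*..*.*
..*...*..*.*.
.*...*..*.*..
*...*..*.*...
...*..*.*...*
..*..*.*...*.
.*..*.*...*..
count of *: 4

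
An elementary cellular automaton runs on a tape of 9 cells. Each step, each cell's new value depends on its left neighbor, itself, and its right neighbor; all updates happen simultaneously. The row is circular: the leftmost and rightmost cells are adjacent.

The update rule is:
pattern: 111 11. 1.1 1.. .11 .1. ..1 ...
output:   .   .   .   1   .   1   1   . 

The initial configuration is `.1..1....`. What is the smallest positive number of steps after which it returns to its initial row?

111111...
......1.1
1....11.1
.1..1....

4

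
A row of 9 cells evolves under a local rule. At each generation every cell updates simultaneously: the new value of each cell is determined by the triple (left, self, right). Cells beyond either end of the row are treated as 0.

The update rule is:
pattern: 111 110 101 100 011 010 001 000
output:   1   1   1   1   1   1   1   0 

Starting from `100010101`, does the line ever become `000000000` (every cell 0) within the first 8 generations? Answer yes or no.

110111111
111111111
111111111  (fixed point — unchanged through generation 8)
generation 8 is 111111111, still not uniform 0

no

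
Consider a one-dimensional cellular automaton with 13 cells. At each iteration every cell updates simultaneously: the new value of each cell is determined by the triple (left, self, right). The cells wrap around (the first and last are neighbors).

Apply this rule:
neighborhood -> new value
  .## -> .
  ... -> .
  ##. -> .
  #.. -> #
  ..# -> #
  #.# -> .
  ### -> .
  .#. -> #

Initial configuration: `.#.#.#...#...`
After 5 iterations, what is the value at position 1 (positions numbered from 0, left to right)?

#

##.#.##.###..
...#.......##
#.###.....#..
#....#...####
.#..###.#....
position 1 holds #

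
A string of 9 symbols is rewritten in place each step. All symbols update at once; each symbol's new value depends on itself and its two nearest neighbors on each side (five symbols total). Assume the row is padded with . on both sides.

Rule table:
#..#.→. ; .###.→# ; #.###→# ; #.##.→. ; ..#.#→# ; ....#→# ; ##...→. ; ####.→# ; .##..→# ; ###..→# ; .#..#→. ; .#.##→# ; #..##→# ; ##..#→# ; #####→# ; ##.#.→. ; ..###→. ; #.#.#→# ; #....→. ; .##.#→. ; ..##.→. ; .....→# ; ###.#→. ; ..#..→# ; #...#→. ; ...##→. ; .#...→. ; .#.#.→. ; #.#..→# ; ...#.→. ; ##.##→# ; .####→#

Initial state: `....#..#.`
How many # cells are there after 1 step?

5

###.#..#.
count of #: 5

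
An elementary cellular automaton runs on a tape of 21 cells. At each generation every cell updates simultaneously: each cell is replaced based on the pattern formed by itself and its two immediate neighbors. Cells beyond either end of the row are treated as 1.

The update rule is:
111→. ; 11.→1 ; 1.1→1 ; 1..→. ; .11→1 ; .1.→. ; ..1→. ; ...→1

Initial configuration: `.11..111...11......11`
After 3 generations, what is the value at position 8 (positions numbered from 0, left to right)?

.

111..1.1.1.11.1111.1.
..1...1.1.11111..11.1
....1..1.11...1..1111
position 8 holds .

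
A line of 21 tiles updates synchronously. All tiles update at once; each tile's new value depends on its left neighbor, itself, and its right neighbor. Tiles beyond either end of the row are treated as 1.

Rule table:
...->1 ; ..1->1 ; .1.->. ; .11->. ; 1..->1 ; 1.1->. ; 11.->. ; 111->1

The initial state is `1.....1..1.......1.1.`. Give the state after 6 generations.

generation 1: .11111.11.1111111....
generation 2: ..111......11111.1111
generation 3: 11.1.111111.111...111
generation 4: 1.....1111...1.111.11
generation 5: .11111.11.111...1...1
generation 6: ..111......1.111.111.

..111......1.111.111.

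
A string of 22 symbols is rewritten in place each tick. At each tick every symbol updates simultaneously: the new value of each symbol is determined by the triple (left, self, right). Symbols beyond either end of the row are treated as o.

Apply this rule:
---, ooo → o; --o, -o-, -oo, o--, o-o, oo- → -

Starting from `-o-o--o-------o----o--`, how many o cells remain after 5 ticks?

--------ooooo---oo----
-oooooo--ooo--o----oo-
--oooo----o-----oo----
---oo--oo---ooo----oo-
-o--------o--o--oo----
count of o: 5

5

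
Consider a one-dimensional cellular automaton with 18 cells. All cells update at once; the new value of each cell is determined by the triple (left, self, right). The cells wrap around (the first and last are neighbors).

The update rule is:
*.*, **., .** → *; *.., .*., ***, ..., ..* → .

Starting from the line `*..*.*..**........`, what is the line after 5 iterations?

....*...**........
........**........
........**........  (fixed point — unchanged through iteration 5)

........**........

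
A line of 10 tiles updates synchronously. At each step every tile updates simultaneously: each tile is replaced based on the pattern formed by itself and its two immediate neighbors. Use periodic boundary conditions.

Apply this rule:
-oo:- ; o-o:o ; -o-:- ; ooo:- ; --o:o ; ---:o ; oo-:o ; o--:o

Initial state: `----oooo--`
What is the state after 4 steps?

--oooo----

oooo---ooo
---oooo---
ooo---oooo
--oooo----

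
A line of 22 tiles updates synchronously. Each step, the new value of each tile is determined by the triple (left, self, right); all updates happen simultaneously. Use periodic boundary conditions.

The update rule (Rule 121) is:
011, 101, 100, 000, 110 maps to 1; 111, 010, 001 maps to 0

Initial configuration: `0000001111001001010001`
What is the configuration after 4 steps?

1111101001100100101100
1000110101110010011110
0110111011011001010011
1111101111111100101011

1111101111111100101011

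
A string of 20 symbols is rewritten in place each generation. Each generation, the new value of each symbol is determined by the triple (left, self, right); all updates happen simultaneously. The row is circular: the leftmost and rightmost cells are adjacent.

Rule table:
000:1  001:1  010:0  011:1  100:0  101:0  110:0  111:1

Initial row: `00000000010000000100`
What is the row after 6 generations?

generation 1: 11111111100111111001
generation 2: 11111111001111110011
generation 3: 11111110011111100111
generation 4: 11111100111111001111
generation 5: 11111001111110011111
generation 6: 11110011111100111111

11110011111100111111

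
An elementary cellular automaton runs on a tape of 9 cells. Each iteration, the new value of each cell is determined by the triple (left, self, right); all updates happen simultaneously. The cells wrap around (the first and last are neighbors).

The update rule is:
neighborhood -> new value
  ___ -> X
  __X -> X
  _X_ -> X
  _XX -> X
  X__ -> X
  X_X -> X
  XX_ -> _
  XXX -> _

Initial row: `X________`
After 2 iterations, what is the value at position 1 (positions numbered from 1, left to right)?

_

XXXXXXXXX
_________
position 1 holds _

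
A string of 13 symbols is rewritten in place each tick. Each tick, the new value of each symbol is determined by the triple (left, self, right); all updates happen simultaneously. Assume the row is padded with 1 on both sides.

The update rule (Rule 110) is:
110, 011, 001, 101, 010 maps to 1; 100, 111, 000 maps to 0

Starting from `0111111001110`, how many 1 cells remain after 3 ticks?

6

tick 1: 1100001011011
tick 2: 0100011111110
tick 3: 1100110000011
count of 1: 6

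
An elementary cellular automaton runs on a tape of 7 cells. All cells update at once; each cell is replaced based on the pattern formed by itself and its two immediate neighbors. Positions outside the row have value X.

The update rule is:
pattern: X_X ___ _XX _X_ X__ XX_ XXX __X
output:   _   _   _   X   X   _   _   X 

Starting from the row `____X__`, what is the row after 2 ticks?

_XX____

X__XXXX
_XX____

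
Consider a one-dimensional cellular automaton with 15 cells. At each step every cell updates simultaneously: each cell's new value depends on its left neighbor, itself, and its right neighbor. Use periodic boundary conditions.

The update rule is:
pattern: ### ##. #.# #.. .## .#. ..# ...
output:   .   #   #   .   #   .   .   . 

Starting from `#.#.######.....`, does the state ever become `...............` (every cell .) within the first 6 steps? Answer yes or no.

yes

step 1: .#.##....#.....
step 2: ..###..........
step 3: ..#.#..........
step 4: ...#...........
step 5: ...............
all cells are . at step 5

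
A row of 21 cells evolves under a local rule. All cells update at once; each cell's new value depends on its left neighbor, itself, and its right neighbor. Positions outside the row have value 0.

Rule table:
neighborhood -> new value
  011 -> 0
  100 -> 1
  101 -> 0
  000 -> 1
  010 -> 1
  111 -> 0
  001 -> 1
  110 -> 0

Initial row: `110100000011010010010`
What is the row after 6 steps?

step 1: 000111111100011111111
step 2: 111000000011100000000
step 3: 000111111100011111111  (repeats step 1; period 2)
step 6: 111000000011100000000

111000000011100000000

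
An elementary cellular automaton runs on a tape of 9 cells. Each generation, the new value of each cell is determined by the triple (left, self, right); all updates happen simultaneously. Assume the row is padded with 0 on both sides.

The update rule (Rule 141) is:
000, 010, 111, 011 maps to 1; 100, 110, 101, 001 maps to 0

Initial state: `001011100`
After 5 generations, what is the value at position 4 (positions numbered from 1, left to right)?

generation 1: 101011001
generation 2: 101010001
generation 3: 101010101
generation 4: 101010101  (fixed point — unchanged through generation 5)
position 4 holds 0

0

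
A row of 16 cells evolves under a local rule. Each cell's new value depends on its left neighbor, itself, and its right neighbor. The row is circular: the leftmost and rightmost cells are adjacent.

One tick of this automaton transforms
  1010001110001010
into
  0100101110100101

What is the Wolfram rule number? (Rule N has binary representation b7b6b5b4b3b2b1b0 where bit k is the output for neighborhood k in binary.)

position 7: 111 → 1  (bit 7 = 1)
position 8: 110 → 1  (bit 6 = 1)
position 1: 101 → 1  (bit 5 = 1)
position 3: 100 → 0  (bit 4 = 0)
position 6: 011 → 1  (bit 3 = 1)
position 0: 010 → 0  (bit 2 = 0)
position 5: 001 → 0  (bit 1 = 0)
position 4: 000 → 1  (bit 0 = 1)
bits b7..b0 = 11101001 = 233

233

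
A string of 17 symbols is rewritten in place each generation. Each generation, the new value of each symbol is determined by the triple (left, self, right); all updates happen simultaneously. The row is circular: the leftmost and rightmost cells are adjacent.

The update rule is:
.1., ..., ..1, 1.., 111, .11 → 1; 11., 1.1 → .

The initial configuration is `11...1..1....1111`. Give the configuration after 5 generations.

1.111111111111111
..111111111111111
1111111111111111.
111111111111111..
11111111111111.11

11111111111111.11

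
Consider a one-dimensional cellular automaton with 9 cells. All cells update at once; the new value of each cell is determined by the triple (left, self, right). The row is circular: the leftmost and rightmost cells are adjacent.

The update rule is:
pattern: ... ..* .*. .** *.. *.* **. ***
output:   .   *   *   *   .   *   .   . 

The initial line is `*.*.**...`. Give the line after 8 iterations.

iteration 1: *****...*
iteration 2: .......**
iteration 3: ......**.
iteration 4: .....**..
iteration 5: ....**...
iteration 6: ...**....
iteration 7: ..**.....
iteration 8: .**......

.**......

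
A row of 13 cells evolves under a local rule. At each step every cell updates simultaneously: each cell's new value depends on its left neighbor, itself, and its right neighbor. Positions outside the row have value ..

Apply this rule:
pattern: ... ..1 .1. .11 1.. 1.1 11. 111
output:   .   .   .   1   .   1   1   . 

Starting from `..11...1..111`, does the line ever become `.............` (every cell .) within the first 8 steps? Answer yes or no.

no

..11......1.1
..11.......1.
..11.........
..11.........  (fixed point — unchanged through step 8)
step 8 is ..11........., still not uniform .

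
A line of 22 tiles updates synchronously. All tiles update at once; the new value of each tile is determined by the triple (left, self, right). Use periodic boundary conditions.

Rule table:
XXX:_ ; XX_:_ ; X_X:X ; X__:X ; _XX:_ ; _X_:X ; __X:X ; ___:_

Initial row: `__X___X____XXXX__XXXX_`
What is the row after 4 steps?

step 1: _XXX_XXX__X____XX____X
step 2: X___X___XXXX__X__X__XX
step 3: _X_XXX_X____XXXXXXXX__
step 4: XXX___XXX__X________X_

XXX___XXX__X________X_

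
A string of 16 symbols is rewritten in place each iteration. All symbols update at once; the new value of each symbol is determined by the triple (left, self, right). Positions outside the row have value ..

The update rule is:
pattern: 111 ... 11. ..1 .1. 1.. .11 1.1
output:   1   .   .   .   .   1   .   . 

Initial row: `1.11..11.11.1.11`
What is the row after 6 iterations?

....1...........
.....1..........
......1.........
.......1........
........1.......
.........1......

.........1......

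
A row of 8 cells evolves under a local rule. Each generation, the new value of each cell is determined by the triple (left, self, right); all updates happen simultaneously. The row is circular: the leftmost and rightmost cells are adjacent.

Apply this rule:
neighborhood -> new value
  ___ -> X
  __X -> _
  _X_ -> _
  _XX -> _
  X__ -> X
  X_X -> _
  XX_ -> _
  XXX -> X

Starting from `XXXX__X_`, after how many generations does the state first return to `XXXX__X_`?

generation 1: _XX_X___
generation 2: _____XXX
generation 3: XXXX__X_

3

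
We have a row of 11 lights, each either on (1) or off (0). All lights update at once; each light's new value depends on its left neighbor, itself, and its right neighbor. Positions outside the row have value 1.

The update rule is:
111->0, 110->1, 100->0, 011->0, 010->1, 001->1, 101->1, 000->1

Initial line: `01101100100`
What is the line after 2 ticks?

11011110110

10110101101
11011110110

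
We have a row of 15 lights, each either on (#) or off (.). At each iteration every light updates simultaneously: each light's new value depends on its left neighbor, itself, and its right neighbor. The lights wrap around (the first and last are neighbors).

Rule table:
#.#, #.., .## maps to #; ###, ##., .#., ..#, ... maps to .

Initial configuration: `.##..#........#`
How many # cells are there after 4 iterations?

4

##.#..#........
#.#.#..#.......
.#.#.#..#......
..#.#.#..#.....
count of #: 4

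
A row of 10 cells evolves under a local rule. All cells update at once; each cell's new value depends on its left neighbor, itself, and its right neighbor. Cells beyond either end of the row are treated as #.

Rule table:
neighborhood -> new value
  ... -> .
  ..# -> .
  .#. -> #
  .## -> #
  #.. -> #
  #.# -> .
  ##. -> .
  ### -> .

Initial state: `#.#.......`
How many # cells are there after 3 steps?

3

..##......
#.#.#.....
..#.##....
count of #: 3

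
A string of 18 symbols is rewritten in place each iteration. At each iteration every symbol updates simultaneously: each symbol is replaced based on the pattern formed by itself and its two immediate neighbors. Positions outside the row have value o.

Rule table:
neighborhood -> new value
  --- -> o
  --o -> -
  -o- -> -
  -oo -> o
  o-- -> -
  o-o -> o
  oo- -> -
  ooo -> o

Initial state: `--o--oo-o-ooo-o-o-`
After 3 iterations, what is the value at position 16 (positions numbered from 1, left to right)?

o

-----o-o-ooo-o-o-o
-ooo--o-ooo-o-o-oo
ooo----ooo-o-o-ooo
position 16 holds o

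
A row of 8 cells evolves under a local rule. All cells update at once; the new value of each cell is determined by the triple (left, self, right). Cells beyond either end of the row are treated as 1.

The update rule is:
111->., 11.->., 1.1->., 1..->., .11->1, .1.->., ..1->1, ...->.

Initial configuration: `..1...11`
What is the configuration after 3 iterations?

...11..1

.1...11.
....11..
...11..1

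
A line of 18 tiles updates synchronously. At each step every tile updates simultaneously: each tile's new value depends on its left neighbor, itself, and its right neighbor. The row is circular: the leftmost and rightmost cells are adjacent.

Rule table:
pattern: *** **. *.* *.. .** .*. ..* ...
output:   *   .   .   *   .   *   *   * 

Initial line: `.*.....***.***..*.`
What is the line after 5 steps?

*******.*...*.****
******..*****..***
*****.**.***.**.**
****......*......*
***.*************.

***.*************.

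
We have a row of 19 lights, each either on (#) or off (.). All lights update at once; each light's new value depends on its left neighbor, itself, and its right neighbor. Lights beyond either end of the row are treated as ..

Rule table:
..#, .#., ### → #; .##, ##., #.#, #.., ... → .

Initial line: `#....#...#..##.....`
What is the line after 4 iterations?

#...##..##.#.......
#..#...#...#.......
#.##..##..##.......
#....#...#.........

#....#...#.........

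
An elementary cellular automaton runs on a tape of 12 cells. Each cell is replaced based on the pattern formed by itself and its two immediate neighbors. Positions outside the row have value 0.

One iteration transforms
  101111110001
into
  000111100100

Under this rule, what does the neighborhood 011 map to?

0

At position 2 the neighborhood is 011; the next row has 0 there.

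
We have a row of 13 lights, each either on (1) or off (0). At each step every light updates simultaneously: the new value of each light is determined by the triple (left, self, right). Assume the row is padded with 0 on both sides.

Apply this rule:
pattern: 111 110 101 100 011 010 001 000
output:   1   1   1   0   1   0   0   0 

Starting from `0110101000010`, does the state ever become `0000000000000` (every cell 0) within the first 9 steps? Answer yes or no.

no

0111010000000
0111100000000
0111100000000  (fixed point — unchanged through step 9)
step 9 is 0111100000000, still not uniform 0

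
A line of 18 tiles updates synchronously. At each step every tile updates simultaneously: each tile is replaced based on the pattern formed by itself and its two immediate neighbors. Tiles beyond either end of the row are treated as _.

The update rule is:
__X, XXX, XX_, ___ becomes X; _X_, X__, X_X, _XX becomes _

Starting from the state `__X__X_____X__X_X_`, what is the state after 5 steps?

XX__X__XXXX__X____
_X_X__X_XXX_X__XXX
X____X___XX___X_XX
__XXX__XX_X_XX___X
XX_XX_X_X____X_XX_

XX_XX_X_X____X_XX_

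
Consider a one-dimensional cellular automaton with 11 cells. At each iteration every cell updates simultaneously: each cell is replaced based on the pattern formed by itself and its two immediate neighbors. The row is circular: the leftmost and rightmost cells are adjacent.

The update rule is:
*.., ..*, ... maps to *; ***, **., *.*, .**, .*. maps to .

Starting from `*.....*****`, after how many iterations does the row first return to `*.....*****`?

iteration 1: .*****.....
iteration 2: *.....*****

2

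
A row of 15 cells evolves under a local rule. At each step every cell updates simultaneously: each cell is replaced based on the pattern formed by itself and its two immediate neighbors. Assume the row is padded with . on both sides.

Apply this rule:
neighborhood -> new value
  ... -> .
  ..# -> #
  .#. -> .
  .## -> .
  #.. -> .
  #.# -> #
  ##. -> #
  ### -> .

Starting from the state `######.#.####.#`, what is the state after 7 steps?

.....##.#...##.
....#.##...#.#.
...#.#.#..#.#..
..#.#.#..#.#...
.#.#.#..#.#....
#.#.#..#.#.....
.#.#..#.#......

.#.#..#.#......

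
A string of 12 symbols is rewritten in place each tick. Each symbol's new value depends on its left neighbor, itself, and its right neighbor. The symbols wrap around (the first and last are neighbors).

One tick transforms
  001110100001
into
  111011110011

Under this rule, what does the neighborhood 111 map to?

0

At position 3 the neighborhood is 111; the next row has 0 there.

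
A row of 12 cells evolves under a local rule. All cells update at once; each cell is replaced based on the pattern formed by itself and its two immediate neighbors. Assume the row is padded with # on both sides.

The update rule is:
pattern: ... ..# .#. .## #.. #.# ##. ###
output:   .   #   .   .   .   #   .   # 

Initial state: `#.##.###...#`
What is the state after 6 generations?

generation 1: .#..#.#...#.
generation 2: #..#.#...#.#
generation 3: ..#.#...#.#.
generation 4: .#.#...#.#.#
generation 5: #.#...#.#.#.
generation 6: .#...#.#.#.#

.#...#.#.#.#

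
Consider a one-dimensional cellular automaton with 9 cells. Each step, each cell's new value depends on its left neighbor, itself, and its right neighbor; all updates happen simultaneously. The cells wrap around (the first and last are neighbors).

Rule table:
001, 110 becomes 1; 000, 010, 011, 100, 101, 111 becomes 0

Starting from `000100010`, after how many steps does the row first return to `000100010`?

9

step 1: 001000100
step 2: 010001000
step 3: 100010000
step 4: 000100001
step 5: 001000010
step 6: 010000100
step 7: 100001000
step 8: 000010001
step 9: 000100010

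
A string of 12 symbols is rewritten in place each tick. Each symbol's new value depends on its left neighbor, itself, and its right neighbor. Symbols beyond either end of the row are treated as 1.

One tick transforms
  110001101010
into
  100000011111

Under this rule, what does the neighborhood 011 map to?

At position 5 the neighborhood is 011; the next row has 0 there.

0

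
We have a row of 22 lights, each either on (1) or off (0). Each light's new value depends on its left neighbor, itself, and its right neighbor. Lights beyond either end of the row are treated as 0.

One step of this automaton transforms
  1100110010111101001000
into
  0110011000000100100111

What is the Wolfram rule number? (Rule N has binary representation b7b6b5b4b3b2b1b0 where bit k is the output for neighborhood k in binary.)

81

position 11: 111 → 0  (bit 7 = 0)
position 1: 110 → 1  (bit 6 = 1)
position 9: 101 → 0  (bit 5 = 0)
position 2: 100 → 1  (bit 4 = 1)
position 0: 011 → 0  (bit 3 = 0)
position 8: 010 → 0  (bit 2 = 0)
position 3: 001 → 0  (bit 1 = 0)
position 20: 000 → 1  (bit 0 = 1)
bits b7..b0 = 01010001 = 81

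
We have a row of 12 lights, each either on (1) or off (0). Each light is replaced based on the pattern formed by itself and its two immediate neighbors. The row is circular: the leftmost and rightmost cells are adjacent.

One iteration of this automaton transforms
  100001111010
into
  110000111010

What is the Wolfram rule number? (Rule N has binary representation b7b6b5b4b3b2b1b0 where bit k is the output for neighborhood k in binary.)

212

position 6: 111 → 1  (bit 7 = 1)
position 8: 110 → 1  (bit 6 = 1)
position 9: 101 → 0  (bit 5 = 0)
position 1: 100 → 1  (bit 4 = 1)
position 5: 011 → 0  (bit 3 = 0)
position 0: 010 → 1  (bit 2 = 1)
position 4: 001 → 0  (bit 1 = 0)
position 2: 000 → 0  (bit 0 = 0)
bits b7..b0 = 11010100 = 212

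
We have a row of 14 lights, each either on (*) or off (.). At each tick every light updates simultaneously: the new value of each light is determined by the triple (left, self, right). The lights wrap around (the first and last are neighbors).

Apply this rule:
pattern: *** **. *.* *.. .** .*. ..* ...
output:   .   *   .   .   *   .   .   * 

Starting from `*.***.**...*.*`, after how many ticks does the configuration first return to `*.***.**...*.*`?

*.*.*.**.*...*
*.....**...*.*
*.***.**.*...*
*.*.*.**...*.*
*.....**.*...*
*.***.**...*.*

6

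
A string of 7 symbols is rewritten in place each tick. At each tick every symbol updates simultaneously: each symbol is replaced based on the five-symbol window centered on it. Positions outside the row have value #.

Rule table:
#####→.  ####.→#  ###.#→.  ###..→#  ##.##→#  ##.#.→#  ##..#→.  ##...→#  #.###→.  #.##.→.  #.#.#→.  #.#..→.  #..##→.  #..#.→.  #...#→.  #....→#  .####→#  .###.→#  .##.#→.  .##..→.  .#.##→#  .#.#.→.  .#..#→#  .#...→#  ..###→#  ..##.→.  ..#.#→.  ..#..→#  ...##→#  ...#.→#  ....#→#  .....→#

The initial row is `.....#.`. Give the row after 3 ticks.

#.#...#

#####.#
...#.#.
#.#...#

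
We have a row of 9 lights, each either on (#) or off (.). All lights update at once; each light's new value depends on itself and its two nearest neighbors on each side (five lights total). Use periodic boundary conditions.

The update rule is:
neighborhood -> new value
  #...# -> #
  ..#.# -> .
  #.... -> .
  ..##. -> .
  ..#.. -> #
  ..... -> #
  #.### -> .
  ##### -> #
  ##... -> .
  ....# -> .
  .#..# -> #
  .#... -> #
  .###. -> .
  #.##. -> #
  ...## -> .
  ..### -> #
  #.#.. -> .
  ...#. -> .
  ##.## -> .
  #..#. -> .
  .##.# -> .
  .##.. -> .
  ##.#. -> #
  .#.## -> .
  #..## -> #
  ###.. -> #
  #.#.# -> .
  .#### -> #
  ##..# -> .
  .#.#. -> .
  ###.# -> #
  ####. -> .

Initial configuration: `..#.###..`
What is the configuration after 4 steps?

......#..
####..##.
.#.#.#...
......#..

......#..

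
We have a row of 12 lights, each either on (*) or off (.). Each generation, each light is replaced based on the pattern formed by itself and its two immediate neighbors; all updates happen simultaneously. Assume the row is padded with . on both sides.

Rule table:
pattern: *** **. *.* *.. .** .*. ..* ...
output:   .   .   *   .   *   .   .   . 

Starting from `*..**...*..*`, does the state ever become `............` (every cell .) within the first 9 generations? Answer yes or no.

yes

...*........
............
all cells are . at generation 2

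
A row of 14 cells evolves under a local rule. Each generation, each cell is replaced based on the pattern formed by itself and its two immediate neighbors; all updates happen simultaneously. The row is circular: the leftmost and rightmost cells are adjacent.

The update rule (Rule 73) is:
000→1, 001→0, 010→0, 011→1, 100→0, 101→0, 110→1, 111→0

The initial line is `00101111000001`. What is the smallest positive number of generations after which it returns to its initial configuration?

3

generation 1: 00001001011100
generation 2: 11100000010101
generation 3: 00101111000001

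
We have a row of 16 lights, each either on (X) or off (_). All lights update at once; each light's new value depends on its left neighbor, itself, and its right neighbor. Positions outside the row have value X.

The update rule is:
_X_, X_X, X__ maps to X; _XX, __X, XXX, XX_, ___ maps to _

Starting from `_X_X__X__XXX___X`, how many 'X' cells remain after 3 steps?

6

XXXXX_XX____X___
_____X__X___XX__
X____XX_XX____X_
count of X: 6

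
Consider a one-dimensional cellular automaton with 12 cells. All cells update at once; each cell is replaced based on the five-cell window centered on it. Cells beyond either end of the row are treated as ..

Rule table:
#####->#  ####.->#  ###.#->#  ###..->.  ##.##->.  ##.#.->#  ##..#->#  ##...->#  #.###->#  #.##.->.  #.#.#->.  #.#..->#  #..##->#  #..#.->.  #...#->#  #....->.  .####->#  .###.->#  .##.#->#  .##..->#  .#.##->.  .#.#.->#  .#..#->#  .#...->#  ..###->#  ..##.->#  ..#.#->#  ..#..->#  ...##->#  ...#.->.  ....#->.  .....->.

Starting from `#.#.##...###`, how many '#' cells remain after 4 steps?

11

step 1: ##...######.
step 2: ##########.#
step 3: ############
step 4: ###########.
count of #: 11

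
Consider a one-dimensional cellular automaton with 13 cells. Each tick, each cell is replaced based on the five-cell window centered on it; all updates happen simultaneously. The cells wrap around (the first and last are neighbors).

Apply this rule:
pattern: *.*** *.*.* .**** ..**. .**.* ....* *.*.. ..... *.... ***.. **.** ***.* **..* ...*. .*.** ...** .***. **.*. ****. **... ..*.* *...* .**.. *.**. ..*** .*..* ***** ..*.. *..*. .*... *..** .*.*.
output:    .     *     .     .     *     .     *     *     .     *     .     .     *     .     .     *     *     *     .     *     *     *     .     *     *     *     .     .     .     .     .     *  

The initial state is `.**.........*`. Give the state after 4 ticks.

*.*.*******..

.*.*.*****..*
****.....**.*
...**.*.*.*..
*.*.*******..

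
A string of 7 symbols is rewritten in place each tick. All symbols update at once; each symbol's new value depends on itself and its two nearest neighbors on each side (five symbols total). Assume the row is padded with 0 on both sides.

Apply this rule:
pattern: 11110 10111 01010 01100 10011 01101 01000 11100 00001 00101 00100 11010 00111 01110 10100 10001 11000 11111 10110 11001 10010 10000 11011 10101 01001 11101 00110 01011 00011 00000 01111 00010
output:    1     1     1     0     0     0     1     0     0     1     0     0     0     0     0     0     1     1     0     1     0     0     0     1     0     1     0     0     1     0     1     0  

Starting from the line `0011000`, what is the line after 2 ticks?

0100100
0000010

0000010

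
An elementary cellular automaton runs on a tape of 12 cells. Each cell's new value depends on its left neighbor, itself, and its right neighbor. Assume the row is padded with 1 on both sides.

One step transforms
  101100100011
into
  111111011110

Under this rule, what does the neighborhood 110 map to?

At position 0 the neighborhood is 110; the next row has 1 there.

1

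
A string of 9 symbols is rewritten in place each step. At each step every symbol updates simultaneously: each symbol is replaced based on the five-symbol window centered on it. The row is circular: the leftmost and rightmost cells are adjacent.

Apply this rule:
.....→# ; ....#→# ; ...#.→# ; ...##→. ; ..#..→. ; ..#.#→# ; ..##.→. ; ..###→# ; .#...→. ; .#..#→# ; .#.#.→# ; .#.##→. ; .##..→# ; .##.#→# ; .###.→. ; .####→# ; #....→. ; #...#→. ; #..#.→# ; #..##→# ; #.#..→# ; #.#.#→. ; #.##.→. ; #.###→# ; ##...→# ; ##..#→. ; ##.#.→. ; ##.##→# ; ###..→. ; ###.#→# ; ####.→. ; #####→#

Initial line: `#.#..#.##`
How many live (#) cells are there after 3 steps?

6

step 1: #.####.#.
step 2: ..##.#..#
step 3: ##.#.###.
count of #: 6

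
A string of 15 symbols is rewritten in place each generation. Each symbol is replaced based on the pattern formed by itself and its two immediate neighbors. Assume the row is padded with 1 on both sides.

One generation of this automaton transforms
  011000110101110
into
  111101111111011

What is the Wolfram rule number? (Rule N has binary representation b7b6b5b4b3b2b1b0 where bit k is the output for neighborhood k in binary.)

position 12: 111 → 0  (bit 7 = 0)
position 2: 110 → 1  (bit 6 = 1)
position 0: 101 → 1  (bit 5 = 1)
position 3: 100 → 1  (bit 4 = 1)
position 1: 011 → 1  (bit 3 = 1)
position 9: 010 → 1  (bit 2 = 1)
position 5: 001 → 1  (bit 1 = 1)
position 4: 000 → 0  (bit 0 = 0)
bits b7..b0 = 01111110 = 126

126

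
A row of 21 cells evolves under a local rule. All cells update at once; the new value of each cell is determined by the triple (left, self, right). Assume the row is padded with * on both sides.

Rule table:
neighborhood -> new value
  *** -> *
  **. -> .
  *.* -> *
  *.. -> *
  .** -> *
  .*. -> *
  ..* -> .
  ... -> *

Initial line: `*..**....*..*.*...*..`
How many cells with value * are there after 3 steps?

17

.*.*.***.**.*****.**.
*******.**.*****.**.*
******.**.*****.**.**
count of *: 17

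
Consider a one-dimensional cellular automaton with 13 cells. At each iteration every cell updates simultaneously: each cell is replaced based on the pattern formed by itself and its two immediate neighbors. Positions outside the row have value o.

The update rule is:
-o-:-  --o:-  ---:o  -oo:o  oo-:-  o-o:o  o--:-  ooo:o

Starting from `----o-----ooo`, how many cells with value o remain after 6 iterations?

9

-oo---ooo-ooo
oo--o-oo-oooo
o----oo-ooooo
--oo-o-oooooo
--o-o-ooooooo
---o-oooooooo
count of o: 9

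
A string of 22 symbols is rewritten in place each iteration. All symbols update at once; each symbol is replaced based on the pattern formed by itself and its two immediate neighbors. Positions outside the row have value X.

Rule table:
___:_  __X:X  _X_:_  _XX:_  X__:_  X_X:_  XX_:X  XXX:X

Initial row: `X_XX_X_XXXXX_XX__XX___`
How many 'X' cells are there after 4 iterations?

X__X____XXXX__X_X_X__X
X_X____X_XXX_X______X_
X_____X___XX_______X__
X____X___X_X______X__X
count of X: 6

6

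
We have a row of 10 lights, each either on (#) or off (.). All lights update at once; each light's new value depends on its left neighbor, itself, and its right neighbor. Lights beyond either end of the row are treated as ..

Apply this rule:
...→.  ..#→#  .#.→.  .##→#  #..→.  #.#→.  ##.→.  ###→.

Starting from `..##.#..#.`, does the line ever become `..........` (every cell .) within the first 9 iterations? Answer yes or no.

.##....#..
##....#...
#....#....
....#.....
...#......
..#.......
.#........
#.........
..........
all cells are . at iteration 9

yes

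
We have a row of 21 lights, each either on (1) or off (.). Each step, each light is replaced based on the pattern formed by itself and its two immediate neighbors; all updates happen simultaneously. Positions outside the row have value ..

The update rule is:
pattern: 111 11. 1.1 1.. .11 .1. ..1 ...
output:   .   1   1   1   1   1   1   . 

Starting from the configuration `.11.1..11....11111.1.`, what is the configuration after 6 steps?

step 1: 1111111111..11...1111
step 2: 1........111111.11..1
step 3: 11......11....1111111
step 4: 111....1111..11.....1
step 5: 1.11..11..111111...11
step 6: 11111111111....11.111

11111111111....11.111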